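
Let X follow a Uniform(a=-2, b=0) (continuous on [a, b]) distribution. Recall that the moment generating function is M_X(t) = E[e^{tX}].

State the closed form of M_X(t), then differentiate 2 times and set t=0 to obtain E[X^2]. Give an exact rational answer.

M_X(t) = (1 - e^(-2*t))/(2*t)
dM/dt = (2*t - e^(2*t) + 1)*e^(-2*t)/(2*t^2)
d^2M/dt^2 = (-2*t^2 - 2*t + e^(2*t) - 1)*e^(-2*t)/t^3

E[X^2] = d^2M/dt^2 |_{t=0} = 4/3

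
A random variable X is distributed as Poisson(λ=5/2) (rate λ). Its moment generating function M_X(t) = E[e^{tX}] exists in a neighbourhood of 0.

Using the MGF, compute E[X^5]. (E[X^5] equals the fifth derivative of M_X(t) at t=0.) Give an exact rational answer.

M_X(t) = e^(5*e^(t)/2 - 5/2)
dM/dt = 5*e^(-5/2)*e^(t)*e^(5*e^(t)/2)/2
d^2M/dt^2 = (25*e^(2*t)*e^(5*e^(t)/2) + 10*e^(t)*e^(5*e^(t)/2))*e^(-5/2)/4
d^3M/dt^3 = (125*e^(3*t)*e^(5*e^(t)/2) + 150*e^(2*t)*e^(5*e^(t)/2) + 20*e^(t)*e^(5*e^(t)/2))*e^(-5/2)/8
d^4M/dt^4 = (625*e^(4*t)*e^(5*e^(t)/2) + 1500*e^(3*t)*e^(5*e^(t)/2) + 700*e^(2*t)*e^(5*e^(t)/2) + 40*e^(t)*e^(5*e^(t)/2))*e^(-5/2)/16
d^5M/dt^5 = (3125*e^(5*t)*e^(5*e^(t)/2) + 12500*e^(4*t)*e^(5*e^(t)/2) + 12500*e^(3*t)*e^(5*e^(t)/2) + 3000*e^(2*t)*e^(5*e^(t)/2) + 80*e^(t)*e^(5*e^(t)/2))*e^(-5/2)/32

E[X^5] = d^5M/dt^5 |_{t=0} = 31205/32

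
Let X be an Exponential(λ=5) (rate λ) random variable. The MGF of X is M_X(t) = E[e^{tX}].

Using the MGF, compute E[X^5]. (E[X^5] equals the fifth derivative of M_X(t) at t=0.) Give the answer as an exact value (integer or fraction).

M_X(t) = 5/(5 - t)
M′(t) = 5/(t^2 - 10*t + 25)
M′′(t) = -10/(t^3 - 15*t^2 + 75*t - 125)
M′′′(t) = 30/(t^4 - 20*t^3 + 150*t^2 - 500*t + 625)
M′′′′(t) = -120/(t^5 - 25*t^4 + 250*t^3 - 1250*t^2 + 3125*t - 3125)
M′′′′′(t) = 600/(t^6 - 30*t^5 + 375*t^4 - 2500*t^3 + 9375*t^2 - 18750*t + 15625)

E[X^5] = M′′′′′(0) = 24/625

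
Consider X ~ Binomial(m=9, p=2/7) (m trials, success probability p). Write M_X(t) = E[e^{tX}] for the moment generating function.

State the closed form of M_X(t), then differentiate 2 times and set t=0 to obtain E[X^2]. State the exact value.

E[X^2] = M^(2)(0) = 414/49

M_X(t) = (2*e^(t)/7 + 5/7)^9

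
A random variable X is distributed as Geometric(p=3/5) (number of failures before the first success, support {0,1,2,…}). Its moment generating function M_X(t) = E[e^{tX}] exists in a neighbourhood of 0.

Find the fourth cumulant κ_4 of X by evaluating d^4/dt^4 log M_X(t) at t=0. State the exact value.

M_X(t) = 3/(5*(1 - 2*e^(t)/5))
K_X(t) = log M_X(t) = -log(1 - 2*e^(t)/5) - log(5) + log(3)
D^4[K](t) = (40*e^(3*t) + 400*e^(2*t) + 250*e^(t))/(16*e^(4*t) - 160*e^(3*t) + 600*e^(2*t) - 1000*e^(t) + 625)

κ_4 = D^4[K](0) = 230/27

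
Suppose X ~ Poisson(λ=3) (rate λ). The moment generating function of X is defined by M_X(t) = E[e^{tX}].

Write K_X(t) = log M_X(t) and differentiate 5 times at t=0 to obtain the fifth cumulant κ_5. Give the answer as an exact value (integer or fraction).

κ_5 = d^5K/dt^5 |_{t=0} = 3

M_X(t) = e^(3*e^(t) - 3)
K_X(t) = log M_X(t) = 3*e^(t) - 3
dK/dt = 3*e^(t)
d^2K/dt^2 = 3*e^(t)
d^3K/dt^3 = 3*e^(t)
d^4K/dt^4 = 3*e^(t)
d^5K/dt^5 = 3*e^(t)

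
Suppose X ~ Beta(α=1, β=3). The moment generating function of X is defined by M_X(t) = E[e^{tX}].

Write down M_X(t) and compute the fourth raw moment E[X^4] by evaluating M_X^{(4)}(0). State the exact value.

M_X(t) = ₁F₁(1; 4; t)
M′(t) = ₁F₁(2; 5; t)/4
M′′(t) = ₁F₁(3; 6; t)/10
M′′′(t) = ₁F₁(4; 7; t)/20
M′′′′(t) = ₁F₁(5; 8; t)/35

E[X^4] = M′′′′(0) = 1/35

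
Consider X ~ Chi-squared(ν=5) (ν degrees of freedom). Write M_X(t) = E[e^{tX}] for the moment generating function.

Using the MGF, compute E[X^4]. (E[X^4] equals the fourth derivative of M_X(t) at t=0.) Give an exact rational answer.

M_X(t) = (1 - 2*t)^(-5/2)
D^4[M](t) = 3465/(64*t^6*√(1 - 2*t) - 192*t^5*√(1 - 2*t) + 240*t^4*√(1 - 2*t) - 160*t^3*√(1 - 2*t) + 60*t^2*√(1 - 2*t) - 12*t*√(1 - 2*t) + √(1 - 2*t))

E[X^4] = D^4[M](0) = 3465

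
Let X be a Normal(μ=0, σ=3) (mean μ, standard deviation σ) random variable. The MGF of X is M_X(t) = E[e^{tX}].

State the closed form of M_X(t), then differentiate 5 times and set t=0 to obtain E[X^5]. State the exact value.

E[X^5] = M′′′′′(0) = 0

M_X(t) = e^(9*t^2/2)
M′(t) = 9*t*e^(9*t^2/2)
M′′(t) = 81*t^2*e^(9*t^2/2) + 9*e^(9*t^2/2)
M′′′(t) = 729*t^3*e^(9*t^2/2) + 243*t*e^(9*t^2/2)
M′′′′(t) = 6561*t^4*e^(9*t^2/2) + 4374*t^2*e^(9*t^2/2) + 243*e^(9*t^2/2)
M′′′′′(t) = 59049*t^5*e^(9*t^2/2) + 65610*t^3*e^(9*t^2/2) + 10935*t*e^(9*t^2/2)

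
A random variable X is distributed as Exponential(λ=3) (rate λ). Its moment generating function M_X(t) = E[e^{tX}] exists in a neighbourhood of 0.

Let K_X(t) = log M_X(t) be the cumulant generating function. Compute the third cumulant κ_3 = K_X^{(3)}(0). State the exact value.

M_X(t) = 3/(3 - t)
K_X(t) = log M_X(t) = -log(3 - t) + log(3)
K^(3)(t) = -2/(t^3 - 9*t^2 + 27*t - 27)

κ_3 = K^(3)(0) = 2/27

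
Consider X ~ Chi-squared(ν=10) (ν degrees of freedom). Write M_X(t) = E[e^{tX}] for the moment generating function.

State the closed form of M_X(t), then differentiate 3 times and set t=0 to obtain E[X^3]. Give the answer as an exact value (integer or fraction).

M_X(t) = (1 - 2*t)^(-5)
M^(3)(t) = 1680/(256*t^8 - 1024*t^7 + 1792*t^6 - 1792*t^5 + 1120*t^4 - 448*t^3 + 112*t^2 - 16*t + 1)

E[X^3] = M^(3)(0) = 1680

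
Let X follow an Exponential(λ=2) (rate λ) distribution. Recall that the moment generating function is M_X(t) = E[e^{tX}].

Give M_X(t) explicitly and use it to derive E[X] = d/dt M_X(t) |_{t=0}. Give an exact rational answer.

M_X(t) = 2/(2 - t)
dM/dt = 2/(t^2 - 4*t + 4)

E[X] = dM/dt |_{t=0} = 1/2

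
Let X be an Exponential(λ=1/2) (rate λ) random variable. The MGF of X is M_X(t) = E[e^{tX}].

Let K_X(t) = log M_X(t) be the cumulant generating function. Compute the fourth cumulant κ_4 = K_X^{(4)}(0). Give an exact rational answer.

M_X(t) = 1/(2*(1/2 - t))
K_X(t) = log M_X(t) = -log(1/2 - t) - log(2)
K^(4)(t) = 96/(16*t^4 - 32*t^3 + 24*t^2 - 8*t + 1)

κ_4 = K^(4)(0) = 96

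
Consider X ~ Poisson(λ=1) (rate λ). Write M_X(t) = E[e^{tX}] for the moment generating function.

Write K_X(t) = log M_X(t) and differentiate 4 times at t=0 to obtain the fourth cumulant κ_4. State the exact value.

M_X(t) = e^(e^(t) - 1)
K_X(t) = log M_X(t) = e^(t) - 1
K^(4)(t) = e^(t)

κ_4 = K^(4)(0) = 1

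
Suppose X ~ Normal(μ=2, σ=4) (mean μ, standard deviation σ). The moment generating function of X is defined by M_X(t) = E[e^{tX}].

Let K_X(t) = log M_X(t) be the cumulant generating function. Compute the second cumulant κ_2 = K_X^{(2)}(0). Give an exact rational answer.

M_X(t) = e^(8*t^2 + 2*t)
K_X(t) = log M_X(t) = 8*t^2 + 2*t
K^(2)(t) = 16

κ_2 = K^(2)(0) = 16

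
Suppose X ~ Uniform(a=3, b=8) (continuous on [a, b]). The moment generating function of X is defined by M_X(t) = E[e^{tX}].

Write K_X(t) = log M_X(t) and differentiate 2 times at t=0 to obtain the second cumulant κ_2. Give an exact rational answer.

M_X(t) = (e^(8*t) - e^(3*t))/(5*t)
K_X(t) = log M_X(t) = -log(t) + log(e^(8*t) - e^(3*t)) - log(5)
K^(2)(t) = (-25*t^2*e^(5*t) + e^(10*t) - 2*e^(5*t) + 1)/(t^2*e^(10*t) - 2*t^2*e^(5*t) + t^2)

κ_2 = K^(2)(0) = 25/12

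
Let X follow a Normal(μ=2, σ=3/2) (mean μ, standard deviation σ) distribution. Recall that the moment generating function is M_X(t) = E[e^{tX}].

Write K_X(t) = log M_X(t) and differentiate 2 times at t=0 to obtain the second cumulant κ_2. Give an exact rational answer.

κ_2 = K′′(0) = 9/4

M_X(t) = e^(9*t^2/8 + 2*t)
K_X(t) = log M_X(t) = 9*t^2/8 + 2*t
K′(t) = 9*t/4 + 2
K′′(t) = 9/4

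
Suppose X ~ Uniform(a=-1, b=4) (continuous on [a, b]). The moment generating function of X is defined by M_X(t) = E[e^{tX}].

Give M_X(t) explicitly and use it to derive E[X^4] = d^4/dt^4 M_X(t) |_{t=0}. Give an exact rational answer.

E[X^4] = M′′′′(0) = 41

M_X(t) = (e^(4*t) - e^(-t))/(5*t)
M′(t) = (4*t*e^(5*t) + t - e^(5*t) + 1)*e^(-t)/(5*t^2)
M′′(t) = (16*t^2*e^(5*t) - t^2 - 8*t*e^(5*t) - 2*t + 2*e^(5*t) - 2)*e^(-t)/(5*t^3)
M′′′(t) = (64*t^3*e^(5*t) + t^3 - 48*t^2*e^(5*t) + 3*t^2 + 24*t*e^(5*t) + 6*t - 6*e^(5*t) + 6)*e^(-t)/(5*t^4)
M′′′′(t) = (256*t^4*e^(5*t) - t^4 - 256*t^3*e^(5*t) - 4*t^3 + 192*t^2*e^(5*t) - 12*t^2 - 96*t*e^(5*t) - 24*t + 24*e^(5*t) - 24)*e^(-t)/(5*t^5)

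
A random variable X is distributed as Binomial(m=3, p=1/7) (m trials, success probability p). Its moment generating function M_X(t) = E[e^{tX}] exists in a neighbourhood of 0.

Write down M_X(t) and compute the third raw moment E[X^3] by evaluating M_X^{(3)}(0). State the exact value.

E[X^3] = M^(3)(0) = 279/343

M_X(t) = (e^(t)/7 + 6/7)^3
M^(3)(t) = 27*e^(3*t)/343 + 144*e^(2*t)/343 + 108*e^(t)/343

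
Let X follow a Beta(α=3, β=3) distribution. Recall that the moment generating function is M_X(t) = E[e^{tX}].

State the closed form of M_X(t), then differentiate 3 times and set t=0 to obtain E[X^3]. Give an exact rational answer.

M_X(t) = ₁F₁(3; 6; t)
dM/dt = ₁F₁(4; 7; t)/2
d^2M/dt^2 = 2*₁F₁(5; 8; t)/7
d^3M/dt^3 = 5*₁F₁(6; 9; t)/28

E[X^3] = d^3M/dt^3 |_{t=0} = 5/28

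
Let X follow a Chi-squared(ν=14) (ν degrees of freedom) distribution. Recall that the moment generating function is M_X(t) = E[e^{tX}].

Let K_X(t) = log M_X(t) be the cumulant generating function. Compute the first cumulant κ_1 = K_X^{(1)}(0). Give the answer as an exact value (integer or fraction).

M_X(t) = (1 - 2*t)^(-7)
K_X(t) = log M_X(t) = -7*log(1 - 2*t)
D[K](t) = -14/(2*t - 1)

κ_1 = D[K](0) = 14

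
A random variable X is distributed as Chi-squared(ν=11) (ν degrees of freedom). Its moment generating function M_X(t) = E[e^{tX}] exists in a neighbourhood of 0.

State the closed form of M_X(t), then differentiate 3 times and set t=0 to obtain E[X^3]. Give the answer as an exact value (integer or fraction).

M_X(t) = (1 - 2*t)^(-11/2)
dM/dt = 11/(64*t^6*√(1 - 2*t) - 192*t^5*√(1 - 2*t) + 240*t^4*√(1 - 2*t) - 160*t^3*√(1 - 2*t) + 60*t^2*√(1 - 2*t) - 12*t*√(1 - 2*t) + √(1 - 2*t))
d^2M/dt^2 = -143/(128*t^7*√(1 - 2*t) - 448*t^6*√(1 - 2*t) + 672*t^5*√(1 - 2*t) - 560*t^4*√(1 - 2*t) + 280*t^3*√(1 - 2*t) - 84*t^2*√(1 - 2*t) + 14*t*√(1 - 2*t) - √(1 - 2*t))

E[X^3] = d^3M/dt^3 |_{t=0} = 2145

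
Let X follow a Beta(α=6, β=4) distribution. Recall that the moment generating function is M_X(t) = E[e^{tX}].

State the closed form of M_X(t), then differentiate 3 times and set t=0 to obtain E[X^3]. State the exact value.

E[X^3] = d^3M/dt^3 |_{t=0} = 14/55

M_X(t) = ₁F₁(6; 10; t)
dM/dt = 3*₁F₁(7; 11; t)/5
d^2M/dt^2 = 21*₁F₁(8; 12; t)/55
d^3M/dt^3 = 14*₁F₁(9; 13; t)/55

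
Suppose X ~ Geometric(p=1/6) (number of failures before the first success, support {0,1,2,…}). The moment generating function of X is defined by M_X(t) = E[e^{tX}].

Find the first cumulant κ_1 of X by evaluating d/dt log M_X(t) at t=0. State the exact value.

M_X(t) = 1/(6*(1 - 5*e^(t)/6))
K_X(t) = log M_X(t) = -log(1 - 5*e^(t)/6) - log(6)
dK/dt = -5*e^(t)/(5*e^(t) - 6)

κ_1 = dK/dt |_{t=0} = 5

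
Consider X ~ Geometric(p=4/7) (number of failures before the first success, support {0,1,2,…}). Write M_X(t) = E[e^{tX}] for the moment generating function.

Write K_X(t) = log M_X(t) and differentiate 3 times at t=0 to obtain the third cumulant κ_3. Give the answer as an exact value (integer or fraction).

κ_3 = K′′′(0) = 105/32

M_X(t) = 4/(7*(1 - 3*e^(t)/7))
K_X(t) = log M_X(t) = -log(1 - 3*e^(t)/7) - log(7) + 2*log(2)
K′(t) = -3*e^(t)/(3*e^(t) - 7)
K′′(t) = 21*e^(t)/(9*e^(2*t) - 42*e^(t) + 49)
K′′′(t) = (-63*e^(2*t) - 147*e^(t))/(27*e^(3*t) - 189*e^(2*t) + 441*e^(t) - 343)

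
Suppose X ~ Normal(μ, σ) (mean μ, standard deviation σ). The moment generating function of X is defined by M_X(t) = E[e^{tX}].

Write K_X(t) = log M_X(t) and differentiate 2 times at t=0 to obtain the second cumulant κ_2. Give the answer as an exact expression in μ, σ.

κ_2 = K^(2)(0) = σ^2

M_X(t) = e^(μ*t + σ^2*t^2/2)
K_X(t) = log M_X(t) = μ*t + σ^2*t^2/2
K^(2)(t) = σ^2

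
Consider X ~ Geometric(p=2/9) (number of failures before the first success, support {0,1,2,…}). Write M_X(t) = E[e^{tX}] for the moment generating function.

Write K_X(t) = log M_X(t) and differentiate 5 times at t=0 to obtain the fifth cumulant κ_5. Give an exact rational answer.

κ_5 = K′′′′′(0) = 23940

M_X(t) = 2/(9*(1 - 7*e^(t)/9))
K_X(t) = log M_X(t) = -log(1 - 7*e^(t)/9) - 2*log(3) + log(2)
K′(t) = -7*e^(t)/(7*e^(t) - 9)
K′′(t) = 63*e^(t)/(49*e^(2*t) - 126*e^(t) + 81)
K′′′(t) = (-441*e^(2*t) - 567*e^(t))/(343*e^(3*t) - 1323*e^(2*t) + 1701*e^(t) - 729)
K′′′′(t) = (3087*e^(3*t) + 15876*e^(2*t) + 5103*e^(t))/(2401*e^(4*t) - 12348*e^(3*t) + 23814*e^(2*t) - 20412*e^(t) + 6561)
K′′′′′(t) = (-21609*e^(4*t) - 305613*e^(3*t) - 392931*e^(2*t) - 45927*e^(t))/(16807*e^(5*t) - 108045*e^(4*t) + 277830*e^(3*t) - 357210*e^(2*t) + 229635*e^(t) - 59049)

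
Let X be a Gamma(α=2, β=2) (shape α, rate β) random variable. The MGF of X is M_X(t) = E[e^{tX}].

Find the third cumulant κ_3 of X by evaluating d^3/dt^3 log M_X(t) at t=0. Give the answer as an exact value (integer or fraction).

M_X(t) = 4/(2 - t)^2
K_X(t) = log M_X(t) = -2*log(2 - t) + 2*log(2)
K^(3)(t) = -4/(t^3 - 6*t^2 + 12*t - 8)

κ_3 = K^(3)(0) = 1/2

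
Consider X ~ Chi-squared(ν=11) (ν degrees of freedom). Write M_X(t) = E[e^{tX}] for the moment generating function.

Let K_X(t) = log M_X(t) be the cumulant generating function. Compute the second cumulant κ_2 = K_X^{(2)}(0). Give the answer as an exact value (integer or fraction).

M_X(t) = (1 - 2*t)^(-11/2)
K_X(t) = log M_X(t) = -11*log(1 - 2*t)/2
K′(t) = -11/(2*t - 1)
K′′(t) = 22/(4*t^2 - 4*t + 1)

κ_2 = K′′(0) = 22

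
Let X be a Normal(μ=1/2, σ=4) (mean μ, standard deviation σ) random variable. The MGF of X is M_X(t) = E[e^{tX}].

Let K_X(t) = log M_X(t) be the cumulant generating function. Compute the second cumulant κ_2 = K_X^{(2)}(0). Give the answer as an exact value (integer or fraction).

M_X(t) = e^(8*t^2 + t/2)
K_X(t) = log M_X(t) = 8*t^2 + t/2
K^(2)(t) = 16

κ_2 = K^(2)(0) = 16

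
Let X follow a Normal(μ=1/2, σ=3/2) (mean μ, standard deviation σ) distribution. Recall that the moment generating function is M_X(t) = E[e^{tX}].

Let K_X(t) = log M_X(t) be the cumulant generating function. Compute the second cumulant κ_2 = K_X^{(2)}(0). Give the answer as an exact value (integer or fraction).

M_X(t) = e^(9*t^2/8 + t/2)
K_X(t) = log M_X(t) = 9*t^2/8 + t/2
K′(t) = 9*t/4 + 1/2
K′′(t) = 9/4

κ_2 = K′′(0) = 9/4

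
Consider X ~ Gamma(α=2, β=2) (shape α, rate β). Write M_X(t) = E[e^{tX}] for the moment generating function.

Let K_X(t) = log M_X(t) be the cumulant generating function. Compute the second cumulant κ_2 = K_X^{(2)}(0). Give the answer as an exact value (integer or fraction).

κ_2 = K^(2)(0) = 1/2

M_X(t) = 4/(2 - t)^2
K_X(t) = log M_X(t) = -2*log(2 - t) + 2*log(2)
K^(2)(t) = 2/(t^2 - 4*t + 4)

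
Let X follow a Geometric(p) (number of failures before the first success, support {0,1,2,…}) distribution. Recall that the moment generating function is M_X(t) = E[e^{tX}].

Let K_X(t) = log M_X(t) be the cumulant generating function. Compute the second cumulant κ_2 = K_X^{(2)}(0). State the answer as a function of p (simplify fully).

M_X(t) = p/(-(1 - p)*e^(t) + 1)
K_X(t) = log M_X(t) = log(p) - log(-(1 - p)*e^(t) + 1)
K^(2)(t) = (-p*e^(t) + e^(t))/(p^2*e^(2*t) - 2*p*e^(2*t) + 2*p*e^(t) + e^(2*t) - 2*e^(t) + 1)

κ_2 = K^(2)(0) = (1 - p)/p^2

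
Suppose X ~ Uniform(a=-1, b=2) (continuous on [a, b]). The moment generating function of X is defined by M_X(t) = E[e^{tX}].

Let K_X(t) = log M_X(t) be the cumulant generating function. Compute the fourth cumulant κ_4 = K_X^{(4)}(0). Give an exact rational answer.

κ_4 = K′′′′(0) = -27/40

M_X(t) = (e^(2*t) - e^(-t))/(3*t)
K_X(t) = log M_X(t) = -log(t) + log(e^(2*t) - e^(-t)) - log(3)
K′(t) = (2*t*e^(3*t) + t - e^(3*t) + 1)/(t*e^(3*t) - t)
K′′(t) = (-9*t^2*e^(3*t) + e^(6*t) - 2*e^(3*t) + 1)/(t^2*e^(6*t) - 2*t^2*e^(3*t) + t^2)
K′′′(t) = (27*t^3*e^(6*t) + 27*t^3*e^(3*t) - 2*e^(9*t) + 6*e^(6*t) - 6*e^(3*t) + 2)/(t^3*e^(9*t) - 3*t^3*e^(6*t) + 3*t^3*e^(3*t) - t^3)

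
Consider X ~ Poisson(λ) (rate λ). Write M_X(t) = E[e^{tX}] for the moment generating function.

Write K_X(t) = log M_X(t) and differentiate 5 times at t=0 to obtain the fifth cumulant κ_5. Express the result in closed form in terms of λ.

M_X(t) = e^(λ*(e^(t) - 1))
K_X(t) = log M_X(t) = λ*(e^(t) - 1)
K^(5)(t) = λ*e^(t)

κ_5 = K^(5)(0) = λ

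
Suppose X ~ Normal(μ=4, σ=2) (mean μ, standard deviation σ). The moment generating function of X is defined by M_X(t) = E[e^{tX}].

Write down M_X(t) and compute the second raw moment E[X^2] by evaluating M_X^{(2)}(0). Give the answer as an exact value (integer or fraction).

M_X(t) = e^(2*t^2 + 4*t)
D^2[M](t) = 16*t^2*e^(4*t)*e^(2*t^2) + 32*t*e^(4*t)*e^(2*t^2) + 20*e^(4*t)*e^(2*t^2)

E[X^2] = D^2[M](0) = 20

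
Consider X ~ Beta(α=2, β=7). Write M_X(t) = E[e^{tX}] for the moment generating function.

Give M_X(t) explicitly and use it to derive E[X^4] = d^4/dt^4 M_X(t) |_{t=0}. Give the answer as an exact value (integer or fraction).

E[X^4] = D^4[M](0) = 1/99

M_X(t) = ₁F₁(2; 9; t)
D^4[M](t) = ₁F₁(6; 13; t)/99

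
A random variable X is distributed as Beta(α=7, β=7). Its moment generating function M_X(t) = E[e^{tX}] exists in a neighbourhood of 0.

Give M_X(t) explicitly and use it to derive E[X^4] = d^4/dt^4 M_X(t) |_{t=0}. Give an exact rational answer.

E[X^4] = D^4[M](0) = 3/34

M_X(t) = ₁F₁(7; 14; t)
D^4[M](t) = 3*₁F₁(11; 18; t)/34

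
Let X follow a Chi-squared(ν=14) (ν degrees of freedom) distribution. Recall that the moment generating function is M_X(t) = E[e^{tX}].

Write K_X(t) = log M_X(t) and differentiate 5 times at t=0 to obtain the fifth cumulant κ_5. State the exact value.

M_X(t) = (1 - 2*t)^(-7)
K_X(t) = log M_X(t) = -7*log(1 - 2*t)
K^(5)(t) = -5376/(32*t^5 - 80*t^4 + 80*t^3 - 40*t^2 + 10*t - 1)

κ_5 = K^(5)(0) = 5376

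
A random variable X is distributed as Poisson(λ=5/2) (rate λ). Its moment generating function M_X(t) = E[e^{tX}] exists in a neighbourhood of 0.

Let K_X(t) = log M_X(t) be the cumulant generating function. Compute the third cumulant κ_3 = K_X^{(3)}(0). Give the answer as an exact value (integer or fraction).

κ_3 = D^3[K](0) = 5/2

M_X(t) = e^(5*e^(t)/2 - 5/2)
K_X(t) = log M_X(t) = 5*e^(t)/2 - 5/2
D^3[K](t) = 5*e^(t)/2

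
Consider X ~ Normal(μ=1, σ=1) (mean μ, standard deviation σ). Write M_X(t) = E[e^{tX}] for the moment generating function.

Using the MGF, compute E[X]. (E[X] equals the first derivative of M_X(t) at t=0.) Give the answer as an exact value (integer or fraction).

E[X] = M′(0) = 1

M_X(t) = e^(t^2/2 + t)
M′(t) = t*e^(t)*e^(t^2/2) + e^(t)*e^(t^2/2)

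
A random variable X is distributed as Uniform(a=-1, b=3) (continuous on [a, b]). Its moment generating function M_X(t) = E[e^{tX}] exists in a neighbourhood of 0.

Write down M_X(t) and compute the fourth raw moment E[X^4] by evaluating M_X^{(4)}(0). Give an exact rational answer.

M_X(t) = (e^(3*t) - e^(-t))/(4*t)
D^4[M](t) = (81*t^4*e^(4*t) - t^4 - 108*t^3*e^(4*t) - 4*t^3 + 108*t^2*e^(4*t) - 12*t^2 - 72*t*e^(4*t) - 24*t + 24*e^(4*t) - 24)*e^(-t)/(4*t^5)

E[X^4] = D^4[M](0) = 61/5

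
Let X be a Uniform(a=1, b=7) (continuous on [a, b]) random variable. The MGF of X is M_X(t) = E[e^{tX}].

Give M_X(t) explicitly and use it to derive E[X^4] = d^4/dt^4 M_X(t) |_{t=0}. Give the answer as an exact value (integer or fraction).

E[X^4] = D^4[M](0) = 2801/5

M_X(t) = (e^(7*t) - e^(t))/(6*t)
D^4[M](t) = (2401*t^4*e^(7*t) - t^4*e^(t) - 1372*t^3*e^(7*t) + 4*t^3*e^(t) + 588*t^2*e^(7*t) - 12*t^2*e^(t) - 168*t*e^(7*t) + 24*t*e^(t) + 24*e^(7*t) - 24*e^(t))/(6*t^5)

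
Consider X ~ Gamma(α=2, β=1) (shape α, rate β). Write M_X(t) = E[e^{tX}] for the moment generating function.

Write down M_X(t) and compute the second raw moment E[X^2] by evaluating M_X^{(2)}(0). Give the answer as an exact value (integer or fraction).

E[X^2] = M′′(0) = 6

M_X(t) = (1 - t)^(-2)
M′(t) = -2/(t^3 - 3*t^2 + 3*t - 1)
M′′(t) = 6/(t^4 - 4*t^3 + 6*t^2 - 4*t + 1)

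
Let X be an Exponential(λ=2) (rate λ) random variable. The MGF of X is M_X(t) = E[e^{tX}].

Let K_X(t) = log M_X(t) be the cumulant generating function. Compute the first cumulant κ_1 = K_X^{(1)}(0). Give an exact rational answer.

M_X(t) = 2/(2 - t)
K_X(t) = log M_X(t) = -log(2 - t) + log(2)
D[K](t) = -1/(t - 2)

κ_1 = D[K](0) = 1/2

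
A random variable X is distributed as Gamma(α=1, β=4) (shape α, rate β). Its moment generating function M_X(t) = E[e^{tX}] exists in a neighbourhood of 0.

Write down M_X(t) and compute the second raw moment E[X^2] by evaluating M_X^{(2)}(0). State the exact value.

E[X^2] = M′′(0) = 1/8

M_X(t) = 4/(4 - t)
M′(t) = 4/(t^2 - 8*t + 16)
M′′(t) = -8/(t^3 - 12*t^2 + 48*t - 64)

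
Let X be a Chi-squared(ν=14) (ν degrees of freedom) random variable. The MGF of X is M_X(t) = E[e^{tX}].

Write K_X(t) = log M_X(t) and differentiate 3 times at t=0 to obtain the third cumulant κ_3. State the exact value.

M_X(t) = (1 - 2*t)^(-7)
K_X(t) = log M_X(t) = -7*log(1 - 2*t)
D^3[K](t) = -112/(8*t^3 - 12*t^2 + 6*t - 1)

κ_3 = D^3[K](0) = 112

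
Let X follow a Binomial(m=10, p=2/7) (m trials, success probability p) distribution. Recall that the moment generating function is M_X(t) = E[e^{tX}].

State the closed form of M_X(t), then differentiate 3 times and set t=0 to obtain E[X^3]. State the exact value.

E[X^3] = M′′′(0) = 14300/343

M_X(t) = (2*e^(t)/7 + 5/7)^10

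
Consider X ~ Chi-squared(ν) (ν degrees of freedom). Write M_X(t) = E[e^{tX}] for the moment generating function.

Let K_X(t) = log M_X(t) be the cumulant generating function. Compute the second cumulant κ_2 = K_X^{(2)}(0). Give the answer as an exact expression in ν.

M_X(t) = (1 - 2*t)^(-ν/2)
K_X(t) = log M_X(t) = -ν*log(1 - 2*t)/2
D^2[K](t) = 2*ν/(4*t^2 - 4*t + 1)

κ_2 = D^2[K](0) = 2*ν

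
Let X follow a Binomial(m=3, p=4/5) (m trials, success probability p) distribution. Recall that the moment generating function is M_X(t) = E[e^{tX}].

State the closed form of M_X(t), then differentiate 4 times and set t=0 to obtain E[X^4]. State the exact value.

M_X(t) = (4*e^(t)/5 + 1/5)^3
dM/dt = 192*e^(3*t)/125 + 96*e^(2*t)/125 + 12*e^(t)/125
d^2M/dt^2 = 576*e^(3*t)/125 + 192*e^(2*t)/125 + 12*e^(t)/125
d^3M/dt^3 = 1728*e^(3*t)/125 + 384*e^(2*t)/125 + 12*e^(t)/125
d^4M/dt^4 = 5184*e^(3*t)/125 + 768*e^(2*t)/125 + 12*e^(t)/125

E[X^4] = d^4M/dt^4 |_{t=0} = 5964/125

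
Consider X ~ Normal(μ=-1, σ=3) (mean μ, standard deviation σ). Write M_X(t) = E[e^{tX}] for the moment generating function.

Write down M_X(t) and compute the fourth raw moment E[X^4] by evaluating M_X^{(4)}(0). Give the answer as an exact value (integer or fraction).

M_X(t) = e^(9*t^2/2 - t)
D^4[M](t) = (6561*t^4*e^(9*t^2/2) - 2916*t^3*e^(9*t^2/2) + 4860*t^2*e^(9*t^2/2) - 1008*t*e^(9*t^2/2) + 298*e^(9*t^2/2))*e^(-t)

E[X^4] = D^4[M](0) = 298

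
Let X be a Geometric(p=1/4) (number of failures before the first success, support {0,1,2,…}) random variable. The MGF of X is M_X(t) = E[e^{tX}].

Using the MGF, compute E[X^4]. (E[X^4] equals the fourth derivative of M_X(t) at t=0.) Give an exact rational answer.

E[X^4] = D^4[M](0) = 3045

M_X(t) = 1/(4*(1 - 3*e^(t)/4))
D^4[M](t) = (-81*e^(4*t) - 1188*e^(3*t) - 1584*e^(2*t) - 192*e^(t))/(243*e^(5*t) - 1620*e^(4*t) + 4320*e^(3*t) - 5760*e^(2*t) + 3840*e^(t) - 1024)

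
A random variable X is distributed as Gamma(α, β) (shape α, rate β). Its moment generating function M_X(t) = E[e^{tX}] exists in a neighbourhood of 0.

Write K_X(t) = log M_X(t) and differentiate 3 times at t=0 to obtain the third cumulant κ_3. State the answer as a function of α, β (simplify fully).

κ_3 = d^3K/dt^3 |_{t=0} = 2*α/β^3

M_X(t) = (β/(β - t))^α
K_X(t) = log M_X(t) = α*(log(β) - log(β - t))
dK/dt = -α/(-β + t)
d^2K/dt^2 = α/(β^2 - 2*β*t + t^2)
d^3K/dt^3 = -2*α/(-β^3 + 3*β^2*t - 3*β*t^2 + t^3)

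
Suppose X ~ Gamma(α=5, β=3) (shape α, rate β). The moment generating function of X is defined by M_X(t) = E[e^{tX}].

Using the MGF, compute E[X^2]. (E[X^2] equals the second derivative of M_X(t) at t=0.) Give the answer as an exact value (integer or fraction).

M_X(t) = 243/(3 - t)^5
dM/dt = 1215/(t^6 - 18*t^5 + 135*t^4 - 540*t^3 + 1215*t^2 - 1458*t + 729)
d^2M/dt^2 = -7290/(t^7 - 21*t^6 + 189*t^5 - 945*t^4 + 2835*t^3 - 5103*t^2 + 5103*t - 2187)

E[X^2] = d^2M/dt^2 |_{t=0} = 10/3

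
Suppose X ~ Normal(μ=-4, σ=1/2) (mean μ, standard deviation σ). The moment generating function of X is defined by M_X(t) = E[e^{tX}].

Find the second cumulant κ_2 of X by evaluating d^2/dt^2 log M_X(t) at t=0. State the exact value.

κ_2 = d^2K/dt^2 |_{t=0} = 1/4

M_X(t) = e^(t^2/8 - 4*t)
K_X(t) = log M_X(t) = t^2/8 - 4*t
dK/dt = t/4 - 4
d^2K/dt^2 = 1/4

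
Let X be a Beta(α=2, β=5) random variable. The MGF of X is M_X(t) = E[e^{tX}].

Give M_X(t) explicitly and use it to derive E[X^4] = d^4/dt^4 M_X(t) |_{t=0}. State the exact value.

M_X(t) = ₁F₁(2; 7; t)
M^(4)(t) = ₁F₁(6; 11; t)/42

E[X^4] = M^(4)(0) = 1/42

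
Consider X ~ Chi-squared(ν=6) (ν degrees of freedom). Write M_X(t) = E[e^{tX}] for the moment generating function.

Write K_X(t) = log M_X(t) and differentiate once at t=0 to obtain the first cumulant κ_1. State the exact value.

κ_1 = dK/dt |_{t=0} = 6

M_X(t) = (1 - 2*t)^(-3)
K_X(t) = log M_X(t) = -3*log(1 - 2*t)
dK/dt = -6/(2*t - 1)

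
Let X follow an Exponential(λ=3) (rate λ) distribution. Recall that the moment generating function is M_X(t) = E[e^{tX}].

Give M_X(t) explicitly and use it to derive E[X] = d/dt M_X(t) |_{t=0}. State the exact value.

M_X(t) = 3/(3 - t)
M′(t) = 3/(t^2 - 6*t + 9)

E[X] = M′(0) = 1/3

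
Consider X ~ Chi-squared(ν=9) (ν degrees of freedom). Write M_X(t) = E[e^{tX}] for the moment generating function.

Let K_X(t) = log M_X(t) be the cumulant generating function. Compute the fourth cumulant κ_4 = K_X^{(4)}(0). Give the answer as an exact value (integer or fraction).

M_X(t) = (1 - 2*t)^(-9/2)
K_X(t) = log M_X(t) = -9*log(1 - 2*t)/2
dK/dt = -9/(2*t - 1)
d^2K/dt^2 = 18/(4*t^2 - 4*t + 1)
d^3K/dt^3 = -72/(8*t^3 - 12*t^2 + 6*t - 1)
d^4K/dt^4 = 432/(16*t^4 - 32*t^3 + 24*t^2 - 8*t + 1)

κ_4 = d^4K/dt^4 |_{t=0} = 432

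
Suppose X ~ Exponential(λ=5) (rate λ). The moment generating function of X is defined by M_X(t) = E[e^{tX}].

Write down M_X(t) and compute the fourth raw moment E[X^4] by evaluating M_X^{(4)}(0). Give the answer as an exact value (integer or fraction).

E[X^4] = M′′′′(0) = 24/625

M_X(t) = 5/(5 - t)
M′(t) = 5/(t^2 - 10*t + 25)
M′′(t) = -10/(t^3 - 15*t^2 + 75*t - 125)
M′′′(t) = 30/(t^4 - 20*t^3 + 150*t^2 - 500*t + 625)
M′′′′(t) = -120/(t^5 - 25*t^4 + 250*t^3 - 1250*t^2 + 3125*t - 3125)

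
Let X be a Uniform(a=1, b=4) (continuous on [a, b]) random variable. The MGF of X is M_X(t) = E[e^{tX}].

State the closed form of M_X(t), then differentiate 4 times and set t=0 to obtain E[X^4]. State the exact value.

M_X(t) = (e^(4*t) - e^(t))/(3*t)
D^4[M](t) = (256*t^4*e^(4*t) - t^4*e^(t) - 256*t^3*e^(4*t) + 4*t^3*e^(t) + 192*t^2*e^(4*t) - 12*t^2*e^(t) - 96*t*e^(4*t) + 24*t*e^(t) + 24*e^(4*t) - 24*e^(t))/(3*t^5)

E[X^4] = D^4[M](0) = 341/5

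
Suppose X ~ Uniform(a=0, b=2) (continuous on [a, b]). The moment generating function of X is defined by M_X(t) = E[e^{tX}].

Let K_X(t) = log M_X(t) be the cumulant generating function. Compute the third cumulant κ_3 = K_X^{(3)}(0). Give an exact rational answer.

κ_3 = D^3[K](0) = 0

M_X(t) = (e^(2*t) - 1)/(2*t)
K_X(t) = log M_X(t) = -log(t) + log(e^(2*t) - 1) - log(2)
D^3[K](t) = (8*t^3*e^(4*t) + 8*t^3*e^(2*t) - 2*e^(6*t) + 6*e^(4*t) - 6*e^(2*t) + 2)/(t^3*e^(6*t) - 3*t^3*e^(4*t) + 3*t^3*e^(2*t) - t^3)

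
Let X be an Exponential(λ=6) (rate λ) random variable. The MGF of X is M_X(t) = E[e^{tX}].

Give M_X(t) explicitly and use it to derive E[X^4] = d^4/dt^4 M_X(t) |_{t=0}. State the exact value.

M_X(t) = 6/(6 - t)
M^(4)(t) = -144/(t^5 - 30*t^4 + 360*t^3 - 2160*t^2 + 6480*t - 7776)

E[X^4] = M^(4)(0) = 1/54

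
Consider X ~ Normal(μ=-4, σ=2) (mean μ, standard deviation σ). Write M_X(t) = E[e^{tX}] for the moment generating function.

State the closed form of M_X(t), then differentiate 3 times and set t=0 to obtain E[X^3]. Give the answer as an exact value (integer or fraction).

M_X(t) = e^(2*t^2 - 4*t)
M^(3)(t) = (64*t^3*e^(2*t^2) - 192*t^2*e^(2*t^2) + 240*t*e^(2*t^2) - 112*e^(2*t^2))*e^(-4*t)

E[X^3] = M^(3)(0) = -112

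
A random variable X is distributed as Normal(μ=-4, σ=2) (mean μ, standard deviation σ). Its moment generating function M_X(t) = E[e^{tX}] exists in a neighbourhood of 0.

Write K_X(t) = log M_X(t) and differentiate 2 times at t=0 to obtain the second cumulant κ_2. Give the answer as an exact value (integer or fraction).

κ_2 = K^(2)(0) = 4

M_X(t) = e^(2*t^2 - 4*t)
K_X(t) = log M_X(t) = 2*t^2 - 4*t
K^(2)(t) = 4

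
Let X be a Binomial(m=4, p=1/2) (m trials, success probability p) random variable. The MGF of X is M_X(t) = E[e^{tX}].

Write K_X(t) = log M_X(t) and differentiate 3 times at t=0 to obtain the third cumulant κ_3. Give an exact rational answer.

M_X(t) = (e^(t)/2 + 1/2)^4
K_X(t) = log M_X(t) = 4*log(e^(t)/2 + 1/2)
dK/dt = 4*e^(t)/(e^(t) + 1)
d^2K/dt^2 = 4*e^(t)/(e^(2*t) + 2*e^(t) + 1)
d^3K/dt^3 = (-4*e^(2*t) + 4*e^(t))/(e^(3*t) + 3*e^(2*t) + 3*e^(t) + 1)

κ_3 = d^3K/dt^3 |_{t=0} = 0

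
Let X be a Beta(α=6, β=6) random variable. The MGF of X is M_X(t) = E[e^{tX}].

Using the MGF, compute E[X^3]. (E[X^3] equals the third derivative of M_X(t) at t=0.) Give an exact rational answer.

M_X(t) = ₁F₁(6; 12; t)
M^(3)(t) = 2*₁F₁(9; 15; t)/13

E[X^3] = M^(3)(0) = 2/13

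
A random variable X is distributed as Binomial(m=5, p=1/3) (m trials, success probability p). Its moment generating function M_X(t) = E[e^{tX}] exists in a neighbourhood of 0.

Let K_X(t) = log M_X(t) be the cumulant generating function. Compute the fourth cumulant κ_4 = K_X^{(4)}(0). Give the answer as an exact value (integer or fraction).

κ_4 = d^4K/dt^4 |_{t=0} = -10/27

M_X(t) = (e^(t)/3 + 2/3)^5
K_X(t) = log M_X(t) = 5*log(e^(t)/3 + 2/3)
dK/dt = 5*e^(t)/(e^(t) + 2)
d^2K/dt^2 = 10*e^(t)/(e^(2*t) + 4*e^(t) + 4)
d^3K/dt^3 = (-10*e^(2*t) + 20*e^(t))/(e^(3*t) + 6*e^(2*t) + 12*e^(t) + 8)
d^4K/dt^4 = (10*e^(3*t) - 80*e^(2*t) + 40*e^(t))/(e^(4*t) + 8*e^(3*t) + 24*e^(2*t) + 32*e^(t) + 16)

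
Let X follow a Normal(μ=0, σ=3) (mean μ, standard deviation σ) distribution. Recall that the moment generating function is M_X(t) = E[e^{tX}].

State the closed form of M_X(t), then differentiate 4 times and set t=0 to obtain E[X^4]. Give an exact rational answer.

E[X^4] = M′′′′(0) = 243

M_X(t) = e^(9*t^2/2)
M′(t) = 9*t*e^(9*t^2/2)
M′′(t) = 81*t^2*e^(9*t^2/2) + 9*e^(9*t^2/2)
M′′′(t) = 729*t^3*e^(9*t^2/2) + 243*t*e^(9*t^2/2)
M′′′′(t) = 6561*t^4*e^(9*t^2/2) + 4374*t^2*e^(9*t^2/2) + 243*e^(9*t^2/2)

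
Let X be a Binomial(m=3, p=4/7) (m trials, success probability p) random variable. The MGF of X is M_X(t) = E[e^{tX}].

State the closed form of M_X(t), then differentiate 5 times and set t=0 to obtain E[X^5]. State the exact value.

E[X^5] = d^5M/dt^5 |_{t=0} = 20268/343

M_X(t) = (4*e^(t)/7 + 3/7)^3
dM/dt = 192*e^(3*t)/343 + 288*e^(2*t)/343 + 108*e^(t)/343
d^2M/dt^2 = 576*e^(3*t)/343 + 576*e^(2*t)/343 + 108*e^(t)/343
d^3M/dt^3 = 1728*e^(3*t)/343 + 1152*e^(2*t)/343 + 108*e^(t)/343
d^4M/dt^4 = 5184*e^(3*t)/343 + 2304*e^(2*t)/343 + 108*e^(t)/343
d^5M/dt^5 = 15552*e^(3*t)/343 + 4608*e^(2*t)/343 + 108*e^(t)/343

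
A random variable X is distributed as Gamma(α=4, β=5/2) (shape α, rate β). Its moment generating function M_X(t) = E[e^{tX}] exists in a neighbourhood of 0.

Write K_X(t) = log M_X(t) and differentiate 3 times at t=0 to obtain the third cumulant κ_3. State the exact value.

M_X(t) = 625/(16*(5/2 - t)^4)
K_X(t) = log M_X(t) = -4*log(5/2 - t) - 4*log(2) + 4*log(5)
K^(3)(t) = -64/(8*t^3 - 60*t^2 + 150*t - 125)

κ_3 = K^(3)(0) = 64/125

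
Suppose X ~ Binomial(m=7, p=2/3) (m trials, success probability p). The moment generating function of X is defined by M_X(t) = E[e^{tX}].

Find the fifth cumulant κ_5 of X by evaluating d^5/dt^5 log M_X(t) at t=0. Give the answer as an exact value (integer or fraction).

M_X(t) = (2*e^(t)/3 + 1/3)^7
K_X(t) = log M_X(t) = 7*log(2*e^(t)/3 + 1/3)
K^(5)(t) = (-112*e^(4*t) + 616*e^(3*t) - 308*e^(2*t) + 14*e^(t))/(32*e^(5*t) + 80*e^(4*t) + 80*e^(3*t) + 40*e^(2*t) + 10*e^(t) + 1)

κ_5 = K^(5)(0) = 70/81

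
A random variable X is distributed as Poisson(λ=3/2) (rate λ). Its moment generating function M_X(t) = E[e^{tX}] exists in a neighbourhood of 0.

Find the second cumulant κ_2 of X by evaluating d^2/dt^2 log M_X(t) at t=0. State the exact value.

κ_2 = K^(2)(0) = 3/2

M_X(t) = e^(3*e^(t)/2 - 3/2)
K_X(t) = log M_X(t) = 3*e^(t)/2 - 3/2
K^(2)(t) = 3*e^(t)/2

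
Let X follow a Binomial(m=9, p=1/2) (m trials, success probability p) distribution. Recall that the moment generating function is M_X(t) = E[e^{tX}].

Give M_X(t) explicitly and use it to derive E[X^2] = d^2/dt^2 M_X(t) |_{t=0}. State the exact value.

M_X(t) = (e^(t)/2 + 1/2)^9
D^2[M](t) = 81*e^(9*t)/512 + 9*e^(8*t)/8 + 441*e^(7*t)/128 + 189*e^(6*t)/32 + 1575*e^(5*t)/256 + 63*e^(4*t)/16 + 189*e^(3*t)/128 + 9*e^(2*t)/32 + 9*e^(t)/512

E[X^2] = D^2[M](0) = 45/2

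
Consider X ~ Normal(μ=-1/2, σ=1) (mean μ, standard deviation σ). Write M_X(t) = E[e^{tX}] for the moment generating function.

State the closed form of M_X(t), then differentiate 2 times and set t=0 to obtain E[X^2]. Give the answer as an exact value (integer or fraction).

E[X^2] = M′′(0) = 5/4

M_X(t) = e^(t^2/2 - t/2)
M′(t) = t*e^(-t/2)*e^(t^2/2) - e^(-t/2)*e^(t^2/2)/2
M′′(t) = (4*t^2*e^(t^2/2) - 4*t*e^(t^2/2) + 5*e^(t^2/2))*e^(-t/2)/4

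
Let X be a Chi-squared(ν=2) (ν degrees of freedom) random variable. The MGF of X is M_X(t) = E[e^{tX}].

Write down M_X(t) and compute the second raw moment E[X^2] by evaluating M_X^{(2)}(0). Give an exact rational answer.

M_X(t) = 1/(1 - 2*t)
dM/dt = 2/(4*t^2 - 4*t + 1)
d^2M/dt^2 = -8/(8*t^3 - 12*t^2 + 6*t - 1)

E[X^2] = d^2M/dt^2 |_{t=0} = 8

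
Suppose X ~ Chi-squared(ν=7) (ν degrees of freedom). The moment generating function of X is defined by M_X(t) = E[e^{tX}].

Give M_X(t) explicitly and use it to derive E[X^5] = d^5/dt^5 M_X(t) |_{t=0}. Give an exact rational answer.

E[X^5] = D^5[M](0) = 135135

M_X(t) = (1 - 2*t)^(-7/2)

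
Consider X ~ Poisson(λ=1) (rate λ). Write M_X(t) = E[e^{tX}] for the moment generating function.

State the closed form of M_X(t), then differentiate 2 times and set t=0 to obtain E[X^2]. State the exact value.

M_X(t) = e^(e^(t) - 1)
D^2[M](t) = (e^(2*t)*e^(e^(t)) + e^(t)*e^(e^(t)))*e^(-1)

E[X^2] = D^2[M](0) = 2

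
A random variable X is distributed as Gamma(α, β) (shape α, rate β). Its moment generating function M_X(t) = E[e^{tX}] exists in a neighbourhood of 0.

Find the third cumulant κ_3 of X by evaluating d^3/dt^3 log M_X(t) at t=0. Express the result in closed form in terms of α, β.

M_X(t) = (β/(β - t))^α
K_X(t) = log M_X(t) = α*(log(β) - log(β - t))
K^(3)(t) = -2*α/(-β^3 + 3*β^2*t - 3*β*t^2 + t^3)

κ_3 = K^(3)(0) = 2*α/β^3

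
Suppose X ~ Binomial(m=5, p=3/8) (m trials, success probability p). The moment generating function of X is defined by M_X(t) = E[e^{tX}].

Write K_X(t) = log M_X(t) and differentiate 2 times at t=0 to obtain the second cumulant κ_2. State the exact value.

κ_2 = K^(2)(0) = 75/64

M_X(t) = (3*e^(t)/8 + 5/8)^5
K_X(t) = log M_X(t) = 5*log(3*e^(t)/8 + 5/8)
K^(2)(t) = 75*e^(t)/(9*e^(2*t) + 30*e^(t) + 25)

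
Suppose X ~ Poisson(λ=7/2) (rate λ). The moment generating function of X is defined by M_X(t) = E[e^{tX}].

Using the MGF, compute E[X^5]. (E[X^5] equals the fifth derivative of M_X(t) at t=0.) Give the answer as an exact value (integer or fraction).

M_X(t) = e^(7*e^(t)/2 - 7/2)
D^5[M](t) = (16807*e^(5*t)*e^(7*e^(t)/2) + 48020*e^(4*t)*e^(7*e^(t)/2) + 34300*e^(3*t)*e^(7*e^(t)/2) + 5880*e^(2*t)*e^(7*e^(t)/2) + 112*e^(t)*e^(7*e^(t)/2))*e^(-7/2)/32

E[X^5] = D^5[M](0) = 105119/32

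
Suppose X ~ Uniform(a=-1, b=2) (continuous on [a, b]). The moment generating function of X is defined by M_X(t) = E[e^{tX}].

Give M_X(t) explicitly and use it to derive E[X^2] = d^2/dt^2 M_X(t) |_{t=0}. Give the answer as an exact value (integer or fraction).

E[X^2] = d^2M/dt^2 |_{t=0} = 1

M_X(t) = (e^(2*t) - e^(-t))/(3*t)
dM/dt = (2*t*e^(3*t) + t - e^(3*t) + 1)*e^(-t)/(3*t^2)
d^2M/dt^2 = (4*t^2*e^(3*t) - t^2 - 4*t*e^(3*t) - 2*t + 2*e^(3*t) - 2)*e^(-t)/(3*t^3)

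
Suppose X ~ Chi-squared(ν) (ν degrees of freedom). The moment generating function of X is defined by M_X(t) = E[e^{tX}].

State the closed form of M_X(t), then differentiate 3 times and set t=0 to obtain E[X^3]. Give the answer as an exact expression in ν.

E[X^3] = d^3M/dt^3 |_{t=0} = ν*(ν^2 + 6*ν + 8)

M_X(t) = (1 - 2*t)^(-ν/2)
dM/dt = -ν/(2*t*(1 - 2*t)^(ν/2) - (1 - 2*t)^(ν/2))
d^2M/dt^2 = (ν^2 + 2*ν)/(4*t^2*(1 - 2*t)^(ν/2) - 4*t*(1 - 2*t)^(ν/2) + (1 - 2*t)^(ν/2))
d^3M/dt^3 = (-ν^3 - 6*ν^2 - 8*ν)/(8*t^3*(1 - 2*t)^(ν/2) - 12*t^2*(1 - 2*t)^(ν/2) + 6*t*(1 - 2*t)^(ν/2) - (1 - 2*t)^(ν/2))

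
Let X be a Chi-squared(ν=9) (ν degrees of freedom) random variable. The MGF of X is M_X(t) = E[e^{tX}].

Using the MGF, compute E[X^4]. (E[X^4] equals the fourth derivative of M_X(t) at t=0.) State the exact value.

M_X(t) = (1 - 2*t)^(-9/2)

E[X^4] = D^4[M](0) = 19305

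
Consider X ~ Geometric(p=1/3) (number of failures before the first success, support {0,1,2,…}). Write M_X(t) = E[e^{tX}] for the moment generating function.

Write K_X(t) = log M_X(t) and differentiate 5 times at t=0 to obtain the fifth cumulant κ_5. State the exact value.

M_X(t) = 1/(3*(1 - 2*e^(t)/3))
K_X(t) = log M_X(t) = -log(1 - 2*e^(t)/3) - log(3)
K^(5)(t) = (-48*e^(4*t) - 792*e^(3*t) - 1188*e^(2*t) - 162*e^(t))/(32*e^(5*t) - 240*e^(4*t) + 720*e^(3*t) - 1080*e^(2*t) + 810*e^(t) - 243)

κ_5 = K^(5)(0) = 2190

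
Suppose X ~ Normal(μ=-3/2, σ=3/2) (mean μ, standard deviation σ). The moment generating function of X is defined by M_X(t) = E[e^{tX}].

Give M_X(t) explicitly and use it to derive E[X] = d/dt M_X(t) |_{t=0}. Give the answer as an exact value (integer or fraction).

M_X(t) = e^(9*t^2/8 - 3*t/2)
D[M](t) = 9*t*e^(-3*t/2)*e^(9*t^2/8)/4 - 3*e^(-3*t/2)*e^(9*t^2/8)/2

E[X] = D[M](0) = -3/2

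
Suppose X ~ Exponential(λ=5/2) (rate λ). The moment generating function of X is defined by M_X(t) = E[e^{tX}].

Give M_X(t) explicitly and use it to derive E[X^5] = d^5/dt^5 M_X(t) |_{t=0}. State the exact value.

E[X^5] = M′′′′′(0) = 768/625

M_X(t) = 5/(2*(5/2 - t))
M′(t) = 10/(4*t^2 - 20*t + 25)
M′′(t) = -40/(8*t^3 - 60*t^2 + 150*t - 125)
M′′′(t) = 240/(16*t^4 - 160*t^3 + 600*t^2 - 1000*t + 625)
M′′′′(t) = -1920/(32*t^5 - 400*t^4 + 2000*t^3 - 5000*t^2 + 6250*t - 3125)
M′′′′′(t) = 19200/(64*t^6 - 960*t^5 + 6000*t^4 - 20000*t^3 + 37500*t^2 - 37500*t + 15625)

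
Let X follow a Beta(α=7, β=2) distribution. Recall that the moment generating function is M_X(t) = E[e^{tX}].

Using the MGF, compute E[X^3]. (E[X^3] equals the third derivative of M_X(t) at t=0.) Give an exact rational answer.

M_X(t) = ₁F₁(7; 9; t)
M^(3)(t) = 28*₁F₁(10; 12; t)/55

E[X^3] = M^(3)(0) = 28/55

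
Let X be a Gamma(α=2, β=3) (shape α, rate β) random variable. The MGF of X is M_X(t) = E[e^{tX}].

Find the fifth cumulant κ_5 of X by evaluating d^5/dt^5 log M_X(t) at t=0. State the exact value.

M_X(t) = 9/(3 - t)^2
K_X(t) = log M_X(t) = -2*log(3 - t) + 2*log(3)
D^5[K](t) = -48/(t^5 - 15*t^4 + 90*t^3 - 270*t^2 + 405*t - 243)

κ_5 = D^5[K](0) = 16/81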